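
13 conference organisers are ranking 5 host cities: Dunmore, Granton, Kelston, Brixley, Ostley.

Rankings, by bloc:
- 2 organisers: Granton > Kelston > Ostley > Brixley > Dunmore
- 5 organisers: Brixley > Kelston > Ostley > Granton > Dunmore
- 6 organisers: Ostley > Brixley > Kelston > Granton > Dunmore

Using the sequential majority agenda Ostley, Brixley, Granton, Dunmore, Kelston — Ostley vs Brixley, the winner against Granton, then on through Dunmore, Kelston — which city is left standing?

Round 1: Ostley vs Brixley — 8–5, Ostley advances.
Round 2: Ostley vs Granton — 11–2, Ostley advances.
Round 3: Ostley vs Dunmore — 13–0, Ostley advances.
Round 4: Ostley vs Kelston — 6–7, Kelston advances.
Kelston survives the agenda.

Kelston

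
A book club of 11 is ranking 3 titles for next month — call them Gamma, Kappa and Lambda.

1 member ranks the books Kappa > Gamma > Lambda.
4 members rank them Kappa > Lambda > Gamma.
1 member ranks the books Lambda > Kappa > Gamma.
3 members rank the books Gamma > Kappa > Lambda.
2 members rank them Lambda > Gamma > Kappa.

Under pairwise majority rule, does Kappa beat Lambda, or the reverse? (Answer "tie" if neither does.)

Ballots ranking Kappa above Lambda: 1 + 4 + 3 = 8.
Ballots ranking Lambda above Kappa: 11 − 8 = 3.
Kappa wins the head-to-head 8–3.

Kappa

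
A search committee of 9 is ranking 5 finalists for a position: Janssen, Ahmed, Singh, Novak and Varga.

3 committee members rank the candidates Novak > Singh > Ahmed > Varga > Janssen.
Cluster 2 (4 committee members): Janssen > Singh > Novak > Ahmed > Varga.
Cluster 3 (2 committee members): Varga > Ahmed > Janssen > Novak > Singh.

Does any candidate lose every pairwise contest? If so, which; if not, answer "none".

none

Head-to-head results (9 committee members):
Janssen vs Ahmed: Ahmed, 5–4.
Janssen vs Singh: Janssen, 6–3.
Janssen vs Novak: 6 to 3, Janssen.
Janssen vs Varga: 4 to 5, Varga.
Ahmed–Singh: Singh 7–2.
Ahmed vs Novak: Ahmed is ranked higher on 2 ballots, Novak on 7. Novak wins 7–2.
Ahmed vs Varga: 7 to 2, Ahmed.
Singh vs Novak: Novak, 5–4.
Singh vs Varga: Singh, 7–2.
Novak vs Varga: Novak, 7–2.
Each candidate has at least one pairwise win (Janssen beats Singh; Ahmed beats Janssen; Singh beats Ahmed; Novak beats Ahmed; Varga beats Janssen) — no Condorcet loser.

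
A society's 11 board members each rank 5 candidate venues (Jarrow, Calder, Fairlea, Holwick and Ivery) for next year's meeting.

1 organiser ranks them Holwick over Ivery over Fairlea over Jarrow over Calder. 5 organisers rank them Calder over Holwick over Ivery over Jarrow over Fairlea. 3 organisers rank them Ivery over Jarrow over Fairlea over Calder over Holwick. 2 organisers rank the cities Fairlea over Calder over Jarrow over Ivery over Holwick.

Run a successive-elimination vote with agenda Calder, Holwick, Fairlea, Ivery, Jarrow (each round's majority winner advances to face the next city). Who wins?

Ivery

Round 1: Calder vs Holwick — 10–1, Calder advances.
Round 2: Calder vs Fairlea — 5–6, Fairlea advances.
Round 3: Fairlea vs Ivery — 2–9, Ivery advances.
Round 4: Ivery vs Jarrow — 9–2, Ivery advances.
The agenda winner is Ivery.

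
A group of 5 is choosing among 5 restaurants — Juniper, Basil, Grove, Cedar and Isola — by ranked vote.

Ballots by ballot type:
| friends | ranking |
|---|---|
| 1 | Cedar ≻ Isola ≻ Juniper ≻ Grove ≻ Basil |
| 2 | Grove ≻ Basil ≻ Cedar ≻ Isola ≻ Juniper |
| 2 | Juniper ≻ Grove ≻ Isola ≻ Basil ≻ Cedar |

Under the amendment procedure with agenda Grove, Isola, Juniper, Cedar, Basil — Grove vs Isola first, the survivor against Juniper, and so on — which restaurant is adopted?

Basil

Round 1: Grove vs Isola — 4–1, Grove advances.
Round 2: Grove vs Juniper — 2–3, Juniper advances.
Round 3: Juniper vs Cedar — 2–3, Cedar advances.
Round 4: Cedar vs Basil — 1–4, Basil advances.
Basil survives the agenda.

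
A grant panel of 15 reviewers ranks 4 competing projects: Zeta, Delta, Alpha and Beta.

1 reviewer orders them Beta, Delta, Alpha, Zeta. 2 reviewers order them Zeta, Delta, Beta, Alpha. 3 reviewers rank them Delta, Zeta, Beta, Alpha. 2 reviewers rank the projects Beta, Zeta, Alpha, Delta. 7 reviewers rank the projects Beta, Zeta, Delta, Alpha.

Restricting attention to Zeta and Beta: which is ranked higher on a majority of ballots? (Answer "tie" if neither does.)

Beta

Ballots ranking Zeta above Beta: 2 + 3 = 5.
Ballots ranking Beta above Zeta: 15 − 5 = 10.
Beta wins the head-to-head 10–5.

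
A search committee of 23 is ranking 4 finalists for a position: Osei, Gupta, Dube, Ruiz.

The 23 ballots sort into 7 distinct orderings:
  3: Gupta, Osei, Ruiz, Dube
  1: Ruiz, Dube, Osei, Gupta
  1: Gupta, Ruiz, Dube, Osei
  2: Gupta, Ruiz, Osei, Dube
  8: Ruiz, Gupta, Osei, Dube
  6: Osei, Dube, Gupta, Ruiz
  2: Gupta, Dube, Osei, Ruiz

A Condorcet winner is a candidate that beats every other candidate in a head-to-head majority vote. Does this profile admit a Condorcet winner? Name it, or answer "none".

Gupta

Head-to-head results (23 committee members):
Osei vs Gupta: Osei is ranked higher on 1+6 = 7 ballots, Gupta on 16. Gupta wins 16–7.
Osei vs Dube: Osei preferred on 3+2+8+6 = 19 ballots; Osei wins 19–4.
Osei vs Ruiz: Osei is ranked higher on 3+6+2 = 11 ballots, Ruiz on 12. Ruiz wins 12–11.
Gupta vs Dube: 16 to 7, Gupta.
Gupta vs Ruiz: Gupta preferred on 3+1+2+6+2 = 14 ballots; Gupta wins 14–9.
Dube vs Ruiz: Dube is ranked higher on 6+2 = 8 ballots, Ruiz on 15. Ruiz wins 15–8.
Gupta beats each of Osei, Dube, Ruiz — Gupta is the Condorcet winner.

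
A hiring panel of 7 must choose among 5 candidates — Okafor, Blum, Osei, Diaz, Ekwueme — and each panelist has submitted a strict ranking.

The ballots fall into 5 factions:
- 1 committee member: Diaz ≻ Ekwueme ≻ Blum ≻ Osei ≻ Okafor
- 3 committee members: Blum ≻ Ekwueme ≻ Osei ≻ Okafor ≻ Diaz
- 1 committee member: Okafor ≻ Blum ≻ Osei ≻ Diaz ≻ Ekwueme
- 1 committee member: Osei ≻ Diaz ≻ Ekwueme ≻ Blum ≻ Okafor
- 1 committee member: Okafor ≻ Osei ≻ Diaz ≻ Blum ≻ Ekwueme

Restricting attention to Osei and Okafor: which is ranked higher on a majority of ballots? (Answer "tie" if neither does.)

Ballots ranking Osei above Okafor: 1 + 3 + 1 = 5.
Ballots ranking Okafor above Osei: 7 − 5 = 2.
Osei wins the head-to-head 5–2.

Osei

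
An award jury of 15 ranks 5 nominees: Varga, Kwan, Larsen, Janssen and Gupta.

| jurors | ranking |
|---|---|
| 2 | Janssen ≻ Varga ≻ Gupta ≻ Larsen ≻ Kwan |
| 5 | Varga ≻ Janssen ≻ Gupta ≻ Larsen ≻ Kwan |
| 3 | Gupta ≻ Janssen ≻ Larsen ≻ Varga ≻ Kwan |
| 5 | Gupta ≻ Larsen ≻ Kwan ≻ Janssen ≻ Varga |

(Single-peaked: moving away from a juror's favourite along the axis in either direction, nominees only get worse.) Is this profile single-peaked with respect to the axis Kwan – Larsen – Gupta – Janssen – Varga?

Axis positions: Kwan=1, Larsen=2, Gupta=3, Janssen=4, Varga=5.
Faction 1 (peak Janssen at position 4): ranking walks positions 4-5-3-2-1, expanding outward from the peak — single-peaked.
Faction 2 (peak Varga at position 5): ranking walks positions 5-4-3-2-1, expanding outward from the peak — single-peaked.
Faction 3 (peak Gupta at position 3): ranking walks positions 3-4-2-5-1, expanding outward from the peak — single-peaked.
Faction 4 (peak Gupta at position 3): ranking walks positions 3-2-1-4-5, expanding outward from the peak — single-peaked.
Every ranking is single-peaked on this axis.

yes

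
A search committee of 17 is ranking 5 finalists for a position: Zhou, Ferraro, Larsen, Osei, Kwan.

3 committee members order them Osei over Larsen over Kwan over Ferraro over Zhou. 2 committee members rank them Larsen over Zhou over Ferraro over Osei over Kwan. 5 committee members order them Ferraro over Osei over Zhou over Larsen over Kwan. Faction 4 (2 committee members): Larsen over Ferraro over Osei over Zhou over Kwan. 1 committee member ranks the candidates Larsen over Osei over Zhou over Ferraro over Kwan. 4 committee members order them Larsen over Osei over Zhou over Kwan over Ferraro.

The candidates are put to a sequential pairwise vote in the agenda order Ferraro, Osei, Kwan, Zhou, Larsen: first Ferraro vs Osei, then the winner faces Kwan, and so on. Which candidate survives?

Larsen

Round 1: Ferraro vs Osei — 9–8, Ferraro advances.
Round 2: Ferraro vs Kwan — 10–7, Ferraro advances.
Round 3: Ferraro vs Zhou — 10–7, Ferraro advances.
Round 4: Ferraro vs Larsen — 5–12, Larsen advances.
The agenda winner is Larsen.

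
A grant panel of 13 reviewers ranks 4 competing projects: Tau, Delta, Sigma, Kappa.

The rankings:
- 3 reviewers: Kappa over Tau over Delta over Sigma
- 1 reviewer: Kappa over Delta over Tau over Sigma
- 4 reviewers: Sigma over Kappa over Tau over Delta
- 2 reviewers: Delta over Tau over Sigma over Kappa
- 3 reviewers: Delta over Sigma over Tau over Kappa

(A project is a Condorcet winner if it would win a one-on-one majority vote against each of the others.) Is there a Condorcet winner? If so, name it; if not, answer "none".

Check each pair by majority over 13 ballots:
Tau vs Delta: Tau preferred on 3+4 = 7 ballots; Tau wins 7–6.
Tau vs Sigma: Sigma wins 7–6.
Tau–Kappa: Kappa 8–5.
Delta vs Sigma: Delta is ranked higher on 3+1+2+3 = 9 ballots, Sigma on 4. Delta wins 9–4.
Delta–Kappa: Kappa 8–5.
Sigma–Kappa: Sigma 9–4.
Each project drops at least one matchup (Tau loses to Sigma; Delta loses to Tau; Sigma loses to Delta; Kappa loses to Sigma); the cycle Tau > Delta > Sigma > Tau rules out a Condorcet winner.

none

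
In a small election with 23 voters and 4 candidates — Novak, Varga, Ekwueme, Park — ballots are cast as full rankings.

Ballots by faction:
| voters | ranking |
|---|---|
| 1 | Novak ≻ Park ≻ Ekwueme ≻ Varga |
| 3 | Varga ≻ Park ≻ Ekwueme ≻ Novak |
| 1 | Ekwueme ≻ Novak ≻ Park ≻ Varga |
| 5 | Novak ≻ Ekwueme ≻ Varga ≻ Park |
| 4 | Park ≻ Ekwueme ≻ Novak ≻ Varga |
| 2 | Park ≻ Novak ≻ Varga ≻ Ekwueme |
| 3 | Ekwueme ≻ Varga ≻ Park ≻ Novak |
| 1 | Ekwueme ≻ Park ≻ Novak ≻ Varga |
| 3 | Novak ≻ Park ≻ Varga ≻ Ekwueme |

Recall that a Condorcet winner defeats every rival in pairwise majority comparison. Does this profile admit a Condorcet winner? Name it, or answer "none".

Check each pair by majority over 23 ballots:
Novak vs Varga: 17 to 6, Novak.
Novak vs Ekwueme: Ekwueme, 12–11.
Novak vs Park: Novak is ranked higher on 1+1+5+3 = 10 ballots, Park on 13. Park wins 13–10.
Varga vs Ekwueme: Varga preferred on 3+2+3 = 8 ballots; Ekwueme wins 15–8.
Varga vs Park: 11 to 12, Park.
Ekwueme vs Park: 10 to 13, Park.
Park wins every pairwise contest, so Park is the Condorcet winner.

Park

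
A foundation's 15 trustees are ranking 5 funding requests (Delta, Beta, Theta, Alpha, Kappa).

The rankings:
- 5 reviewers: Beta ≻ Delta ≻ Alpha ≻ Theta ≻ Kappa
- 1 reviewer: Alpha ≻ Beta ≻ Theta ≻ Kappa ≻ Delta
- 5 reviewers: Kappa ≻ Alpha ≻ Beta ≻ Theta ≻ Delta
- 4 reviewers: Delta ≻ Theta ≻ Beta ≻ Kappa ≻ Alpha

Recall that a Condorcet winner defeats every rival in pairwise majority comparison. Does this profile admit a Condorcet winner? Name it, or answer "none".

Beta

Head-to-head results (15 reviewers):
Delta vs Beta: Delta preferred on 4 ballots; Beta wins 11–4.
Delta vs Theta: Delta is ranked higher on 5+4 = 9 ballots, Theta on 6. Delta wins 9–6.
Delta vs Alpha: Delta preferred on 5+4 = 9 ballots; Delta wins 9–6.
Delta vs Kappa: 5+4 = 9 for Delta, 6 for Kappa — Delta by 9–6.
Beta vs Theta: 5+1+5 = 11 for Beta, 4 for Theta — Beta by 11–4.
Beta vs Alpha: 9 to 6, Beta.
Beta vs Kappa: Beta is ranked higher on 5+1+4 = 10 ballots, Kappa on 5. Beta wins 10–5.
Theta vs Alpha: Theta is ranked higher on 4 ballots, Alpha on 11. Alpha wins 11–4.
Theta vs Kappa: Theta is ranked higher on 5+1+4 = 10 ballots, Kappa on 5. Theta wins 10–5.
Alpha vs Kappa: Alpha preferred on 5+1 = 6 ballots; Kappa wins 9–6.
Beta defeats every rival head-to-head and is the Condorcet winner.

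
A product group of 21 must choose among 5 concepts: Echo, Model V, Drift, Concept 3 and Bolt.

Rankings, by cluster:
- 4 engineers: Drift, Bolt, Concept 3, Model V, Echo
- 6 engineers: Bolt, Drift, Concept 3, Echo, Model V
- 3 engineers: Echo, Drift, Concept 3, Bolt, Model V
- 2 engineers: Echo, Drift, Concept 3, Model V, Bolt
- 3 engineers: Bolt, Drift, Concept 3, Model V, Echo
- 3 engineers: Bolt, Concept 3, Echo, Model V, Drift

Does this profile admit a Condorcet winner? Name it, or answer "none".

Bolt

Check each pair by majority over 21 ballots:
Echo vs Model V: 6+3+2+3 = 14 for Echo, 7 for Model V — Echo by 14–7.
Echo vs Drift: Echo preferred on 3+2+3 = 8 ballots; Drift wins 13–8.
Echo vs Concept 3: 5 to 16, Concept 3.
Echo vs Bolt: 5 to 16, Bolt.
Model V vs Drift: Model V is ranked higher on 3 ballots, Drift on 18. Drift wins 18–3.
Model V vs Concept 3: 0 for Model V, 21 for Concept 3 — Concept 3 by 21–0.
Model V vs Bolt: 2 for Model V, 19 for Bolt — Bolt by 19–2.
Drift vs Concept 3: 18 to 3, Drift.
Drift vs Bolt: 9 to 12, Bolt.
Concept 3 vs Bolt: Concept 3 is ranked higher on 3+2 = 5 ballots, Bolt on 16. Bolt wins 16–5.
Bolt beats each of Echo, Model V, Drift, Concept 3 — Bolt is the Condorcet winner.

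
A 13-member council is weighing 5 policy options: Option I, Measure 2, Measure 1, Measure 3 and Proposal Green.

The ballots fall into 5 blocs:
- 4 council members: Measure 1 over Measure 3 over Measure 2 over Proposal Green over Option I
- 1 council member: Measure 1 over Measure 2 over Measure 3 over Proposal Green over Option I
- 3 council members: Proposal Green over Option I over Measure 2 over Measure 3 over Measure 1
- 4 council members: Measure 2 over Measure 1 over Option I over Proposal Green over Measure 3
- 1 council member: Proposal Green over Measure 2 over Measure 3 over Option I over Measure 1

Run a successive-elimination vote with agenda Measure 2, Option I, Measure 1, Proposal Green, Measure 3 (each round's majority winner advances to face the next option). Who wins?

Round 1: Measure 2 vs Option I — 10–3, Measure 2 advances.
Round 2: Measure 2 vs Measure 1 — 8–5, Measure 2 advances.
Round 3: Measure 2 vs Proposal Green — 9–4, Measure 2 advances.
Round 4: Measure 2 vs Measure 3 — 9–4, Measure 2 advances.
The agenda winner is Measure 2.

Measure 2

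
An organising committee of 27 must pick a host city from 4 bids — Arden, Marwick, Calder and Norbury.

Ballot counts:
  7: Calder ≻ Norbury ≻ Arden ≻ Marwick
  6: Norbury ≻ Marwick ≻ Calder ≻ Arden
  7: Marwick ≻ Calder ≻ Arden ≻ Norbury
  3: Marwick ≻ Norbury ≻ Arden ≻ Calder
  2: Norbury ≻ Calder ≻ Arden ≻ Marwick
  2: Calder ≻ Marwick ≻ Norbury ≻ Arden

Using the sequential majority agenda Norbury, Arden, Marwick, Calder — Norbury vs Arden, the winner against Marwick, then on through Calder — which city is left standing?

Calder

Round 1: Norbury vs Arden — 20–7, Norbury advances.
Round 2: Norbury vs Marwick — 15–12, Norbury advances.
Round 3: Norbury vs Calder — 11–16, Calder advances.
The agenda winner is Calder.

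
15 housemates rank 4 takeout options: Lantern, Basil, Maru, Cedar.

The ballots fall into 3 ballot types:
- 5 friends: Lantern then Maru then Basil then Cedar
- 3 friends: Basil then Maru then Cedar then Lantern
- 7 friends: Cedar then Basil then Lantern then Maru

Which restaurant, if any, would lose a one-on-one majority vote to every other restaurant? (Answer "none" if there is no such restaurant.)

none

Head-to-head results (15 friends):
Lantern vs Basil: 5 for Lantern, 10 for Basil — Basil by 10–5.
Lantern vs Maru: Lantern, 12–3.
Lantern vs Cedar: Cedar, 10–5.
Basil–Maru: Basil 10–5.
Basil–Cedar: Basil 8–7.
Maru vs Cedar: Maru wins 8–7.
No restaurant is winless: Lantern beats Maru; Basil beats Lantern; Maru beats Cedar; Cedar beats Lantern. There is no Condorcet loser.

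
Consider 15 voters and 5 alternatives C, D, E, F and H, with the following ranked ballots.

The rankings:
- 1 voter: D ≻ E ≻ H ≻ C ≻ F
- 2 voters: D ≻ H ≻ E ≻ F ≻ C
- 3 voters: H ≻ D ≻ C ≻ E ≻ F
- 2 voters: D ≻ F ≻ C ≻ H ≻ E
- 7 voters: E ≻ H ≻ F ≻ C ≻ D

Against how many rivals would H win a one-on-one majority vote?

H against each rival (15 voters):
H vs C: 13 to 2, H.
H–D: H 10–5.
H vs E: H is ranked higher on 2+3+2 = 7 ballots, E on 8. E wins 8–7.
H vs F: H wins 13–2.
H beats C, D, F; loses to E — 3 pairwise wins.

3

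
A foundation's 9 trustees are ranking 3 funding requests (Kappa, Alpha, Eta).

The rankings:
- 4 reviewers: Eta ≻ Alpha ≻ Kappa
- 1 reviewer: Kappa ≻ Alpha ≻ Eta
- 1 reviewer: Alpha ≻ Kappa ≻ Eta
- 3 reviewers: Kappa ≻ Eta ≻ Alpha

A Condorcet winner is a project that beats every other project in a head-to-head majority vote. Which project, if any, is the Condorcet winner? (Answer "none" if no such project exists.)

Head-to-head results (9 reviewers):
Kappa vs Alpha: Kappa preferred on 1+3 = 4 ballots; Alpha wins 5–4.
Kappa vs Eta: Kappa preferred on 1+1+3 = 5 ballots; Kappa wins 5–4.
Alpha vs Eta: Alpha preferred on 1+1 = 2 ballots; Eta wins 7–2.
No project is unbeaten: Kappa loses to Alpha; Alpha loses to Eta; Eta loses to Kappa. In particular Kappa → Eta → Alpha → Kappa is a majority cycle — no Condorcet winner exists.

none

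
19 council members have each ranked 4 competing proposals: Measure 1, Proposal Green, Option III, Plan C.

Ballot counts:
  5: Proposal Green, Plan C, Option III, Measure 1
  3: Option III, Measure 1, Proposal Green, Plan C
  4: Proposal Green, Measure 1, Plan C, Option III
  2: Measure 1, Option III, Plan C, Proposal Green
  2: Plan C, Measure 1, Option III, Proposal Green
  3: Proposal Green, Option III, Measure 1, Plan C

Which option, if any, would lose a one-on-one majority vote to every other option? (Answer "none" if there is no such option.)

Pairwise majorities:
Measure 1 vs Proposal Green: Measure 1 is ranked higher on 3+2+2 = 7 ballots, Proposal Green on 12. Proposal Green wins 12–7.
Measure 1 vs Option III: Measure 1 is ranked higher on 4+2+2 = 8 ballots, Option III on 11. Option III wins 11–8.
Measure 1 vs Plan C: Measure 1 wins 12–7.
Proposal Green vs Option III: 12 to 7, Proposal Green.
Proposal Green–Plan C: Proposal Green 15–4.
Option III–Plan C: Plan C 11–8.
Every option wins at least one matchup (Measure 1 beats Plan C; Proposal Green beats Measure 1; Option III beats Measure 1; Plan C beats Option III), so there is no Condorcet loser.

none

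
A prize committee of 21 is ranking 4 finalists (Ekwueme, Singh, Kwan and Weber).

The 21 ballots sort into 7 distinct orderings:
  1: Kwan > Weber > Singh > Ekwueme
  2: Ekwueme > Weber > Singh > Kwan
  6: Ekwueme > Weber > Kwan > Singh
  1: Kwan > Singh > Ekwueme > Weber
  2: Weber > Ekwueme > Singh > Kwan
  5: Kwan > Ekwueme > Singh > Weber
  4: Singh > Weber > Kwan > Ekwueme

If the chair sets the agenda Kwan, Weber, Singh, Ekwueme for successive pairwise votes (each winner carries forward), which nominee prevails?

Round 1: Kwan vs Weber — 7–14, Weber advances.
Round 2: Weber vs Singh — 11–10, Weber advances.
Round 3: Weber vs Ekwueme — 7–14, Ekwueme advances.
Ekwueme survives the agenda.

Ekwueme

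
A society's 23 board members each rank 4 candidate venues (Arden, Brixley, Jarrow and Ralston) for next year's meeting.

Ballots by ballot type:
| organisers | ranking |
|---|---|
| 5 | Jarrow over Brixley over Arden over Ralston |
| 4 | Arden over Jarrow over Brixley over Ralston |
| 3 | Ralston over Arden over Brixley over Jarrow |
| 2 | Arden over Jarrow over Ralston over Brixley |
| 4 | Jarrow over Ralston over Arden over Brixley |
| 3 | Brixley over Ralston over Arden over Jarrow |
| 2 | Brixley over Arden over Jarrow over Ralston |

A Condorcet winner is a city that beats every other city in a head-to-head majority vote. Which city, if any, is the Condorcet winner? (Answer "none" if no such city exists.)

Arden

Check each pair by majority over 23 ballots:
Arden vs Brixley: 13 to 10, Arden.
Arden vs Jarrow: Arden, 14–9.
Arden vs Ralston: Arden is ranked higher on 5+4+2+2 = 13 ballots, Ralston on 10. Arden wins 13–10.
Brixley vs Jarrow: Brixley preferred on 3+3+2 = 8 ballots; Jarrow wins 15–8.
Brixley vs Ralston: Brixley wins 14–9.
Jarrow vs Ralston: Jarrow, 17–6.
Arden beats each of Brixley, Jarrow, Ralston — Arden is the Condorcet winner.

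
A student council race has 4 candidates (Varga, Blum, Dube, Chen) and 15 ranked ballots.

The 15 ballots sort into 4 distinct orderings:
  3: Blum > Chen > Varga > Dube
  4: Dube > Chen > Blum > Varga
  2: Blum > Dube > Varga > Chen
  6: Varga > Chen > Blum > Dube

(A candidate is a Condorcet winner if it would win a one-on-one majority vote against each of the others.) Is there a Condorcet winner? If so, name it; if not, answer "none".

none

Head-to-head results (15 voters):
Varga vs Blum: 6 for Varga, 9 for Blum — Blum by 9–6.
Varga vs Dube: 3+6 = 9 for Varga, 6 for Dube — Varga by 9–6.
Varga vs Chen: Varga preferred on 2+6 = 8 ballots; Varga wins 8–7.
Blum vs Dube: Blum preferred on 3+2+6 = 11 ballots; Blum wins 11–4.
Blum vs Chen: 5 to 10, Chen.
Dube vs Chen: 4+2 = 6 for Dube, 9 for Chen — Chen by 9–6.
No candidate is unbeaten: Varga loses to Blum; Blum loses to Chen; Dube loses to Varga; Chen loses to Varga. In particular Varga > Chen > Blum > Varga is a majority cycle — no Condorcet winner exists.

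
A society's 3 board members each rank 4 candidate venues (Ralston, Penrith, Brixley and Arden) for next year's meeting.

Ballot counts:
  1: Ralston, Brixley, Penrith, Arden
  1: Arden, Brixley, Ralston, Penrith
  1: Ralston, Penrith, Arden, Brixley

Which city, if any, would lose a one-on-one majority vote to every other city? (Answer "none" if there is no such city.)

none

Head-to-head results (3 organisers):
Ralston vs Penrith: 1+1+1 = 3 for Ralston, 0 for Penrith — Ralston by 3–0.
Ralston vs Brixley: Ralston is ranked higher on 1+1 = 2 ballots, Brixley on 1. Ralston wins 2–1.
Ralston vs Arden: Ralston wins 2–1.
Penrith–Brixley: Brixley 2–1.
Penrith vs Arden: Penrith, 2–1.
Brixley–Arden: Arden 2–1.
Every city wins at least one matchup (Ralston beats Penrith; Penrith beats Arden; Brixley beats Penrith; Arden beats Brixley), so there is no Condorcet loser.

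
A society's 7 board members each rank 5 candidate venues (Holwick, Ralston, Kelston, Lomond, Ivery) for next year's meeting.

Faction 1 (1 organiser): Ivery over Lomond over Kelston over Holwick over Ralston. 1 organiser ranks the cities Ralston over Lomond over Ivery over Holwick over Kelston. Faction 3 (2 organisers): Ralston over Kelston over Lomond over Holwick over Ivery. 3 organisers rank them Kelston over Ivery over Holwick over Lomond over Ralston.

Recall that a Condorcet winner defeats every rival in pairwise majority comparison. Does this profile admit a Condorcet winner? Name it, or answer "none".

Kelston

Check each pair by majority over 7 ballots:
Holwick vs Ralston: Holwick preferred on 1+3 = 4 ballots; Holwick wins 4–3.
Holwick vs Kelston: Holwick preferred on 1 ballot; Kelston wins 6–1.
Holwick vs Lomond: Holwick preferred on 3 ballots; Lomond wins 4–3.
Holwick vs Ivery: 2 to 5, Ivery.
Ralston vs Kelston: Ralston is ranked higher on 1+2 = 3 ballots, Kelston on 4. Kelston wins 4–3.
Ralston vs Lomond: 1+2 = 3 for Ralston, 4 for Lomond — Lomond by 4–3.
Ralston vs Ivery: 3 to 4, Ivery.
Kelston vs Lomond: Kelston preferred on 2+3 = 5 ballots; Kelston wins 5–2.
Kelston vs Ivery: Kelston preferred on 2+3 = 5 ballots; Kelston wins 5–2.
Lomond vs Ivery: 1+2 = 3 for Lomond, 4 for Ivery — Ivery by 4–3.
Only Kelston has no losses; Kelston is the Condorcet winner.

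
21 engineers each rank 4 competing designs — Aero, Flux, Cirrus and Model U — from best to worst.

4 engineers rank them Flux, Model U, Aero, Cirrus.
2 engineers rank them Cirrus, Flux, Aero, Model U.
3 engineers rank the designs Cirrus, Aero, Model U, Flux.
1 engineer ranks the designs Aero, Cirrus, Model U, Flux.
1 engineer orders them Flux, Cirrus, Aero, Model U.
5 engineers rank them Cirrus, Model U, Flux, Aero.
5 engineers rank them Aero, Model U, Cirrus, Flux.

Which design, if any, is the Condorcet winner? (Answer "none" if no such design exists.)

Head-to-head results (21 engineers):
Aero vs Flux: 9 to 12, Flux.
Aero vs Cirrus: Aero is ranked higher on 4+1+5 = 10 ballots, Cirrus on 11. Cirrus wins 11–10.
Aero vs Model U: Aero preferred on 2+3+1+1+5 = 12 ballots; Aero wins 12–9.
Flux vs Cirrus: 5 to 16, Cirrus.
Flux vs Model U: Flux is ranked higher on 4+2+1 = 7 ballots, Model U on 14. Model U wins 14–7.
Cirrus vs Model U: Cirrus preferred on 2+3+1+1+5 = 12 ballots; Cirrus wins 12–9.
Cirrus defeats every rival head-to-head and is the Condorcet winner.

Cirrus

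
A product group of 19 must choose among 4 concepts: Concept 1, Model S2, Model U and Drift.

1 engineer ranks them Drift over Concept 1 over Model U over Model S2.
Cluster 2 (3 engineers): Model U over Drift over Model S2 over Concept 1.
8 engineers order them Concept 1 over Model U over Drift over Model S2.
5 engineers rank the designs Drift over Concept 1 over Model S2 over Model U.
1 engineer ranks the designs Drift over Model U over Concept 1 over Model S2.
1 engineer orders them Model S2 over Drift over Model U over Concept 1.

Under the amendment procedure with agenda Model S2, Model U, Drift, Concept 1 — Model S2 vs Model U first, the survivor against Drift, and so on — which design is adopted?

Concept 1

Round 1: Model S2 vs Model U — 6–13, Model U advances.
Round 2: Model U vs Drift — 11–8, Model U advances.
Round 3: Model U vs Concept 1 — 5–14, Concept 1 advances.
The agenda winner is Concept 1.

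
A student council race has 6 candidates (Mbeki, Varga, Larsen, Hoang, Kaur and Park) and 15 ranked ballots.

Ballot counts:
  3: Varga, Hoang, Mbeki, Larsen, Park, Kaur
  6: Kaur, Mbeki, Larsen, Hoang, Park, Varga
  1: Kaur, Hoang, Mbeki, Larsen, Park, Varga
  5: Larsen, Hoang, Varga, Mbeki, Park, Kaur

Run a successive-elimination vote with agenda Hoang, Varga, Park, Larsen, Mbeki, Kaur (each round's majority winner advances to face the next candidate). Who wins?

Mbeki

Round 1: Hoang vs Varga — 12–3, Hoang advances.
Round 2: Hoang vs Park — 15–0, Hoang advances.
Round 3: Hoang vs Larsen — 4–11, Larsen advances.
Round 4: Larsen vs Mbeki — 5–10, Mbeki advances.
Round 5: Mbeki vs Kaur — 8–7, Mbeki advances.
Mbeki survives the agenda.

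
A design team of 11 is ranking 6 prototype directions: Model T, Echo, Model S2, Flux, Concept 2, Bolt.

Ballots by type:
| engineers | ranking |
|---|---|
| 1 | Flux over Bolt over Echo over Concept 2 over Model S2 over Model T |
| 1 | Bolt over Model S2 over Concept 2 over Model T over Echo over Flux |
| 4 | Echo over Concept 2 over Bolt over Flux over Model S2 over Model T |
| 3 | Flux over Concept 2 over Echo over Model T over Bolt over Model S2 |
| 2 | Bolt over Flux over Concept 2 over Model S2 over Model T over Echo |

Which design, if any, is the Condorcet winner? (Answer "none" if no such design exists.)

none

Pairwise majorities:
Model T vs Echo: 1+2 = 3 for Model T, 8 for Echo — Echo by 8–3.
Model T vs Model S2: 3 for Model T, 8 for Model S2 — Model S2 by 8–3.
Model T vs Flux: Model T preferred on 1 ballot; Flux wins 10–1.
Model T vs Concept 2: 0 to 11, Concept 2.
Model T vs Bolt: 3 for Model T, 8 for Bolt — Bolt by 8–3.
Echo vs Model S2: 1+4+3 = 8 for Echo, 3 for Model S2 — Echo by 8–3.
Echo vs Flux: Echo preferred on 1+4 = 5 ballots; Flux wins 6–5.
Echo vs Concept 2: Echo preferred on 1+4 = 5 ballots; Concept 2 wins 6–5.
Echo vs Bolt: 4+3 = 7 for Echo, 4 for Bolt — Echo by 7–4.
Model S2 vs Flux: Model S2 preferred on 1 ballot; Flux wins 10–1.
Model S2 vs Concept 2: 1 to 10, Concept 2.
Model S2 vs Bolt: 0 for Model S2, 11 for Bolt — Bolt by 11–0.
Flux vs Concept 2: Flux is ranked higher on 1+3+2 = 6 ballots, Concept 2 on 5. Flux wins 6–5.
Flux vs Bolt: 1+3 = 4 for Flux, 7 for Bolt — Bolt by 7–4.
Concept 2 vs Bolt: Concept 2 preferred on 4+3 = 7 ballots; Concept 2 wins 7–4.
No design is unbeaten: Model T loses to Echo; Echo loses to Flux; Model S2 loses to Echo; Flux loses to Bolt; Concept 2 loses to Flux; Bolt loses to Echo. In particular Echo > Bolt > Flux > Echo is a majority cycle — no Condorcet winner exists.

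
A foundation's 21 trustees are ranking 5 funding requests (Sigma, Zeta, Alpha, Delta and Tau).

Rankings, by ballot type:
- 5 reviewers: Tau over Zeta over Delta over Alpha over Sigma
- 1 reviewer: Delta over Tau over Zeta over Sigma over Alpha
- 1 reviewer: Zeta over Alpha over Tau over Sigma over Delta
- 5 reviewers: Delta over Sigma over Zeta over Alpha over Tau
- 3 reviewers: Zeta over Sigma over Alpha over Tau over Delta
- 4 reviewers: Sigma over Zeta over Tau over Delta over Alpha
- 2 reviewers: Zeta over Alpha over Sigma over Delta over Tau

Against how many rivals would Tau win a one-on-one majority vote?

1

Tau against each rival (21 reviewers):
Tau vs Sigma: Sigma wins 14–7.
Tau–Zeta: Zeta 15–6.
Tau vs Alpha: 5+1+4 = 10 for Tau, 11 for Alpha — Alpha by 11–10.
Tau vs Delta: Tau preferred on 5+1+3+4 = 13 ballots; Tau wins 13–8.
Tau beats Delta; loses to Sigma, Zeta, Alpha — 1 pairwise win.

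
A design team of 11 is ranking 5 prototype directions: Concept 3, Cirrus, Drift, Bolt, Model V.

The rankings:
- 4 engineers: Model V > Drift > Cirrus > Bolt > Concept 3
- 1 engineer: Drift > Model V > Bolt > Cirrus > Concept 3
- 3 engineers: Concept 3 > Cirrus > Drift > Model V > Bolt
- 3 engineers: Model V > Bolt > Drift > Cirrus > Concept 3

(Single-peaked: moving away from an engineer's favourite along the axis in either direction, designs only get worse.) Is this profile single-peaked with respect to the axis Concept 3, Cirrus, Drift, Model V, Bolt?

Axis positions: Concept 3=1, Cirrus=2, Drift=3, Model V=4, Bolt=5.
Cluster 1 (peak Model V at position 4): ranking walks positions 4-3-2-5-1, expanding outward from the peak — single-peaked.
Cluster 2 (peak Drift at position 3): ranking walks positions 3-4-5-2-1, expanding outward from the peak — single-peaked.
Cluster 3 (peak Concept 3 at position 1): ranking walks positions 1-2-3-4-5, expanding outward from the peak — single-peaked.
Cluster 4 (peak Model V at position 4): ranking walks positions 4-5-3-2-1, expanding outward from the peak — single-peaked.
Every ranking is single-peaked on this axis.

yes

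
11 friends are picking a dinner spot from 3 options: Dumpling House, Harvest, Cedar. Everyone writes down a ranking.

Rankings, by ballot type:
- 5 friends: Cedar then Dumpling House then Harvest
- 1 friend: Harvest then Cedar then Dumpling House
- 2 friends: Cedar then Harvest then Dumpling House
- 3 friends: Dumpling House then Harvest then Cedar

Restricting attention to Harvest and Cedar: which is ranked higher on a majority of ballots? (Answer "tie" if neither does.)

Ballots ranking Harvest above Cedar: 1 + 3 = 4.
Ballots ranking Cedar above Harvest: 11 − 4 = 7.
Cedar wins the head-to-head 7–4.

Cedar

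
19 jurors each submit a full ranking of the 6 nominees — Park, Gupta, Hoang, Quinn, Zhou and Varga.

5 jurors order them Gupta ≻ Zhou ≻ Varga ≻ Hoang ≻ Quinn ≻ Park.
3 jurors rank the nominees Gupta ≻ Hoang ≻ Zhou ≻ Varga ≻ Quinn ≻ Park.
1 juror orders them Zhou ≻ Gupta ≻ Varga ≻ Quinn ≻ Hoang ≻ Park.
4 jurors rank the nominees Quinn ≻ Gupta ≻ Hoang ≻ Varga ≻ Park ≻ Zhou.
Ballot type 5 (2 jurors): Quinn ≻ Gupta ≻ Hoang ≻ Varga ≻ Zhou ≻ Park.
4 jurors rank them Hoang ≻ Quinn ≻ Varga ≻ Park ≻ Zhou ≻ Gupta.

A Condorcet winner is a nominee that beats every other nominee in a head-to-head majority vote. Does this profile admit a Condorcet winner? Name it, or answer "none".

Head-to-head results (19 jurors):
Park vs Gupta: Park preferred on 4 ballots; Gupta wins 15–4.
Park vs Hoang: 0 for Park, 19 for Hoang — Hoang by 19–0.
Park vs Quinn: Park preferred on 0 ballots; Quinn wins 19–0.
Park vs Zhou: 8 to 11, Zhou.
Park vs Varga: Park is ranked higher on 0 ballots, Varga on 19. Varga wins 19–0.
Gupta vs Hoang: Gupta is ranked higher on 5+3+1+4+2 = 15 ballots, Hoang on 4. Gupta wins 15–4.
Gupta vs Quinn: 5+3+1 = 9 for Gupta, 10 for Quinn — Quinn by 10–9.
Gupta vs Zhou: Gupta is ranked higher on 5+3+4+2 = 14 ballots, Zhou on 5. Gupta wins 14–5.
Gupta vs Varga: 15 to 4, Gupta.
Hoang vs Quinn: 12 to 7, Hoang.
Hoang vs Zhou: 3+4+2+4 = 13 for Hoang, 6 for Zhou — Hoang by 13–6.
Hoang vs Varga: Hoang is ranked higher on 3+4+2+4 = 13 ballots, Varga on 6. Hoang wins 13–6.
Quinn vs Zhou: 10 to 9, Quinn.
Quinn vs Varga: 4+2+4 = 10 for Quinn, 9 for Varga — Quinn by 10–9.
Zhou vs Varga: 5+3+1 = 9 for Zhou, 10 for Varga — Varga by 10–9.
No nominee is unbeaten: Park loses to Gupta; Gupta loses to Quinn; Hoang loses to Gupta; Quinn loses to Hoang; Zhou loses to Gupta; Varga loses to Gupta. In particular Gupta beats Hoang beats Quinn beats Gupta is a majority cycle — no Condorcet winner exists.

none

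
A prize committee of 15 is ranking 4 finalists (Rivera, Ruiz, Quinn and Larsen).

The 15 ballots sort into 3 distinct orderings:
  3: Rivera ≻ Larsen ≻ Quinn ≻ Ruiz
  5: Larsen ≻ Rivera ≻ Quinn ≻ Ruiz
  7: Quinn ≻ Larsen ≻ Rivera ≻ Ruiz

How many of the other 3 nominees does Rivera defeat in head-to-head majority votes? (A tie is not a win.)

2

Rivera against each rival (15 jurors):
Rivera vs Ruiz: Rivera, 15–0.
Rivera–Quinn: Rivera 8–7.
Rivera vs Larsen: Rivera preferred on 3 ballots; Larsen wins 12–3.
Rivera beats Ruiz, Quinn; loses to Larsen — 2 pairwise wins.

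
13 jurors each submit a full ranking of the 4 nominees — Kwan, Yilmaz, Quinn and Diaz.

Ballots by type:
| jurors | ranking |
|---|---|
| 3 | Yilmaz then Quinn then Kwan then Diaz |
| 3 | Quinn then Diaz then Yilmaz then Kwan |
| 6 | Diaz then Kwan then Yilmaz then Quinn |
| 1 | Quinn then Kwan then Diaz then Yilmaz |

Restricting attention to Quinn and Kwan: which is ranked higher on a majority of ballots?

Ballots ranking Quinn above Kwan: 3 + 3 + 1 = 7.
Ballots ranking Kwan above Quinn: 13 − 7 = 6.
Quinn wins the head-to-head 7–6.

Quinn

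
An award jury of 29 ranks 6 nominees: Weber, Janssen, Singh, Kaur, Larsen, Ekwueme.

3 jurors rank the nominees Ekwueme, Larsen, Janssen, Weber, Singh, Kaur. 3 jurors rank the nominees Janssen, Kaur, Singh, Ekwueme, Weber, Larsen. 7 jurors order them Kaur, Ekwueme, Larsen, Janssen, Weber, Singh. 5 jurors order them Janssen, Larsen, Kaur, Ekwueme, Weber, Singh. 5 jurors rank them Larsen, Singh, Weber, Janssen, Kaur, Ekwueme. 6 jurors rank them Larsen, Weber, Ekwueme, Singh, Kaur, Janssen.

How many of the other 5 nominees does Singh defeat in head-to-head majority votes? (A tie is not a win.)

Singh against each rival (29 jurors):
Singh vs Weber: Weber, 21–8.
Singh vs Janssen: 11 to 18, Janssen.
Singh vs Kaur: 14 to 15, Kaur.
Singh vs Larsen: Singh preferred on 3 ballots; Larsen wins 26–3.
Singh vs Ekwueme: 8 to 21, Ekwueme.
Singh beats no one; loses to Weber, Janssen, Kaur, Larsen, Ekwueme — 0 pairwise wins.

0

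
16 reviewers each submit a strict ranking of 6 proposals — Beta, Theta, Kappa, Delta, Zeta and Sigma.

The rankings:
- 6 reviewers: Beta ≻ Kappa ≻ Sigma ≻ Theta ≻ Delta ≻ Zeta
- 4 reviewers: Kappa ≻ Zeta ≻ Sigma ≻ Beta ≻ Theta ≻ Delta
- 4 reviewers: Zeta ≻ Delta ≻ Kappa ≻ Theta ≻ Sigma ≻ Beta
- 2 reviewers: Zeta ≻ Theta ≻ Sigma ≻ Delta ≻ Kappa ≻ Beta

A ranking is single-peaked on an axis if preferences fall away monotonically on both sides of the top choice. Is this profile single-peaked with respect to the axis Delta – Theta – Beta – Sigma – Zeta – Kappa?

Axis positions: Delta=1, Theta=2, Beta=3, Sigma=4, Zeta=5, Kappa=6.
Type 1: ranking walks positions 3-6-4-2-1-5; Kappa is ranked above Sigma even though Sigma lies between Kappa and the peak Beta on the axis — preferences dip and rise again. Not single-peaked.
Type 2 (peak Kappa at position 6): ranking walks positions 6-5-4-3-2-1, expanding outward from the peak — single-peaked.
Type 3: ranking walks positions 5-1-6-2-4-3; Delta is ranked above Sigma even though Sigma lies between Delta and the peak Zeta on the axis — preferences dip and rise again. Not single-peaked.
Type 4: ranking walks positions 5-2-4-1-6-3; Theta is ranked above Sigma even though Sigma lies between Theta and the peak Zeta on the axis — preferences dip and rise again. Not single-peaked.
Type 1 violates single-peakedness, so the profile is not single-peaked on this axis.

no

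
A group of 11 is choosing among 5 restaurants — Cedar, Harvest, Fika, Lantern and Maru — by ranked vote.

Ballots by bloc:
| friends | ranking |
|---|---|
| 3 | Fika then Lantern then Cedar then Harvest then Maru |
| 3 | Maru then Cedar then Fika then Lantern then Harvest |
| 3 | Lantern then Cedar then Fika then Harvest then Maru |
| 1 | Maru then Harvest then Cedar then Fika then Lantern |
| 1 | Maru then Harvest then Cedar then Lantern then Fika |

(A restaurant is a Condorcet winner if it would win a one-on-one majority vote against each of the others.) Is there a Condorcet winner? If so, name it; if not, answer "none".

none

Pairwise majorities:
Cedar–Harvest: Cedar 9–2.
Cedar–Fika: Cedar 8–3.
Cedar–Lantern: Lantern 6–5.
Cedar vs Maru: Cedar, 6–5.
Harvest vs Fika: Fika, 9–2.
Harvest vs Lantern: Lantern, 9–2.
Harvest vs Maru: Harvest is ranked higher on 3+3 = 6 ballots, Maru on 5. Harvest wins 6–5.
Fika vs Lantern: Fika, 7–4.
Fika vs Maru: Fika wins 6–5.
Lantern vs Maru: Lantern wins 6–5.
No restaurant is unbeaten: Cedar loses to Lantern; Harvest loses to Cedar; Fika loses to Cedar; Lantern loses to Fika; Maru loses to Cedar. In particular Cedar → Fika → Lantern → Cedar is a majority cycle — no Condorcet winner exists.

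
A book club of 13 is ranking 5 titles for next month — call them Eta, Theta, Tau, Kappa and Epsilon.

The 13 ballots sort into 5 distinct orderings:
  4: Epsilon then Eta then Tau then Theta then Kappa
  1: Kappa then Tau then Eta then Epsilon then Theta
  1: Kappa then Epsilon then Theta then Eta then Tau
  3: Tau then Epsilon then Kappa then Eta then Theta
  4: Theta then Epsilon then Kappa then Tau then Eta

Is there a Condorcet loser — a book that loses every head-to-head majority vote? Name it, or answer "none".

none

Head-to-head results (13 members):
Eta vs Theta: Eta, 8–5.
Eta vs Tau: Eta is ranked higher on 4+1 = 5 ballots, Tau on 8. Tau wins 8–5.
Eta vs Kappa: 4 for Eta, 9 for Kappa — Kappa by 9–4.
Eta vs Epsilon: Eta preferred on 1 ballot; Epsilon wins 12–1.
Theta vs Tau: Tau wins 8–5.
Theta vs Kappa: 8 to 5, Theta.
Theta–Epsilon: Epsilon 9–4.
Tau vs Kappa: Tau preferred on 4+3 = 7 ballots; Tau wins 7–6.
Tau vs Epsilon: Epsilon, 9–4.
Kappa vs Epsilon: Kappa preferred on 1+1 = 2 ballots; Epsilon wins 11–2.
No book is winless: Eta beats Theta; Theta beats Kappa; Tau beats Eta; Kappa beats Eta; Epsilon beats Eta. There is no Condorcet loser.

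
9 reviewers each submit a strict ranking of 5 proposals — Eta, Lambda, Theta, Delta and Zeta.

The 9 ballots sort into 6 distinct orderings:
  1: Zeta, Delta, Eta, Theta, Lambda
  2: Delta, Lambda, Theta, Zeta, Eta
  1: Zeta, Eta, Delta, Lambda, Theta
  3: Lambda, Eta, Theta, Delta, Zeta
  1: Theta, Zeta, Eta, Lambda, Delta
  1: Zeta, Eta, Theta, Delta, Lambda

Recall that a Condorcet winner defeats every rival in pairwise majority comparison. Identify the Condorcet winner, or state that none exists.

Pairwise majorities:
Eta vs Lambda: 4 to 5, Lambda.
Eta vs Theta: Eta preferred on 1+1+3+1 = 6 ballots; Eta wins 6–3.
Eta vs Delta: 6 to 3, Eta.
Eta vs Zeta: Eta preferred on 3 ballots; Zeta wins 6–3.
Lambda vs Theta: 2+1+3 = 6 for Lambda, 3 for Theta — Lambda by 6–3.
Lambda vs Delta: Lambda preferred on 3+1 = 4 ballots; Delta wins 5–4.
Lambda vs Zeta: Lambda preferred on 2+3 = 5 ballots; Lambda wins 5–4.
Theta vs Delta: 3+1+1 = 5 for Theta, 4 for Delta — Theta by 5–4.
Theta vs Zeta: Theta is ranked higher on 2+3+1 = 6 ballots, Zeta on 3. Theta wins 6–3.
Delta vs Zeta: 2+3 = 5 for Delta, 4 for Zeta — Delta by 5–4.
Every project loses at least once (Eta loses to Lambda; Lambda loses to Delta; Theta loses to Eta; Delta loses to Eta; Zeta loses to Lambda). The majority relation contains the cycle Eta > Theta > Zeta > Eta, so there is no Condorcet winner.

none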